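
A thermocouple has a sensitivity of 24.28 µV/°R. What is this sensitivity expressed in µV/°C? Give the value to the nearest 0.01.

The quantity depends on a temperature interval, so only the ratio of degree sizes applies; the offset between the scales is irrelevant.
A change of 1°C is a change of 1.8°R, so per °C the value is 24.28 × 1.8 = 43.70.

43.70 µV/°C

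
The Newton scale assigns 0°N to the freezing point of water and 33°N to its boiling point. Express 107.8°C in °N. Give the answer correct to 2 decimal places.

Linearly onto the Newton scale: 0 + (107.8000 / 100) × (33 - 0) = 35.57°N.

35.57°N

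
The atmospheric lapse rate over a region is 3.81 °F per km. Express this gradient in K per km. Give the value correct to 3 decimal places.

2.117 K/km

Since only a temperature interval is involved, the additive offset between the scales drops out.
A change of 1°F is a change of 5/9 K, so 3.81 × 5/9 = 2.117.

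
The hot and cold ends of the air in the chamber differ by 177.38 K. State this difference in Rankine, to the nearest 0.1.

Only the scale ratio 1.8 matters for a change in temperature.
177.38 × 1.8 = 319.3.

319.3°R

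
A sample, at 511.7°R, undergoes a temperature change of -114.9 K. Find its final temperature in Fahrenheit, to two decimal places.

Initial temperature in Celsius: (511.7 - 491.67) × 5/9 = 11.1278°C.
The 114.9 K change is an interval; Kelvin and Celsius degrees are the same size, so ΔC = -114.9°C.
Final Celsius temperature: 11.1278 - 114.9000 = -103.7722°C.
In Fahrenheit: -103.7722 × 1.8 + 32 = -154.79°F.

-154.79°F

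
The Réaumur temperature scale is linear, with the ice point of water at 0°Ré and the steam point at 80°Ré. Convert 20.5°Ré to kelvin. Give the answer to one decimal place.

Linear interpolation between the fixed points: C = (20.5 - 0) × 100 / (80 - 0) = 25.6250°C.
Then 25.6250 + 273.15 = 298.8 K.

298.8 K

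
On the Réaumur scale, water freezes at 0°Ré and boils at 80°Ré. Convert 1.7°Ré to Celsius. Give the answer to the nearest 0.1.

2.1°C

Linear interpolation between the fixed points: C = (1.7 - 0) × 100 / (80 - 0) = 2.1250°C.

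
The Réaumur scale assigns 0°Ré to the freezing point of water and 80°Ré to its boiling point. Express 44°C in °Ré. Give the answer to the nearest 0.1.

Linearly onto the Réaumur scale: 0 + (44.0000 / 100) × (80 - 0) = 35.2°Ré.

35.2°Ré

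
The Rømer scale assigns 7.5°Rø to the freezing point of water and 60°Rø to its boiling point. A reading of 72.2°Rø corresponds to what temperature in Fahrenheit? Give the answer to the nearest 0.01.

Linear interpolation between the fixed points: C = (72.2 - 7.5) × 100 / (60 - 7.5) = 123.2381°C.
Then 123.2381 × 1.8 + 32 = 253.83°F.

253.83°F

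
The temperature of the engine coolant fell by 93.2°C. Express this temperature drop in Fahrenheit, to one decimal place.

For a temperature interval the offset drops out; only the factor 1.8 applies.
93.2 × 1.8 = 167.8.

167.8°F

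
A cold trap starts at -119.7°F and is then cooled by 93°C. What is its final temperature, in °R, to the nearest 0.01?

172.57°R

Initial temperature in Celsius: (-119.7 - 32) × 5/9 = -84.2778°C.
Final Celsius temperature: -84.2778 - 93.0000 = -177.2778°C.
In Rankine: -177.2778 × 1.8 + 491.67 = 172.57°R.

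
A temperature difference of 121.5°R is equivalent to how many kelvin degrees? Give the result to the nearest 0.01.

67.50 K

Only the scale ratio 5/9 matters for a change in temperature.
121.5 × 5/9 = 67.50.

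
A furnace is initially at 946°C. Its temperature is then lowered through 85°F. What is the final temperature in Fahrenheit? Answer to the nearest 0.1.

The 85°F change is an interval, so only the factor 5/9 applies: -85 × 5/9 = -47.2222°C.
Final Celsius temperature: 946.0000 - 47.2222 = 898.7778°C.
In Fahrenheit: 898.7778 × 1.8 + 32 = 1649.8°F.

1649.8°F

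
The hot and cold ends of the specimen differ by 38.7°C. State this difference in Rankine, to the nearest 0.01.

69.66°R

For a temperature interval the offset drops out; only the factor 1.8 applies.
38.7 × 1.8 = 69.66.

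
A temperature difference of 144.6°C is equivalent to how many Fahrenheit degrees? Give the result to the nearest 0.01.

260.28°F

An interval of 1°C corresponds to 1.8°F.
144.6 × 1.8 = 260.28.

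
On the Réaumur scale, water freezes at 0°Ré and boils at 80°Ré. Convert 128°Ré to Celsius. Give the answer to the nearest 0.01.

Linear interpolation between the fixed points: C = (128 - 0) × 100 / (80 - 0) = 160.0000°C.

160.00°C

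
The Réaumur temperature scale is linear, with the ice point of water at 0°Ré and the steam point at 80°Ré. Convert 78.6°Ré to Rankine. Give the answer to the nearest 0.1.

Linear interpolation between the fixed points: C = (78.6 - 0) × 100 / (80 - 0) = 98.2500°C.
Then 98.2500 × 1.8 + 491.67 = 668.5°R.

668.5°R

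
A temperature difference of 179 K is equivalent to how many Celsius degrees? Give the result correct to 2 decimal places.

179.00°C

Kelvin and Celsius degrees are the same size, so the interval is unchanged: 179.00.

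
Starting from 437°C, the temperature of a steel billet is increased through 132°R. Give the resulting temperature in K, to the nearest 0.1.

783.5 K

The 132°R change is an interval, so only the factor 5/9 applies: +132 × 5/9 = +73.3333°C.
Final Celsius temperature: 437.0000 + 73.3333 = 510.3333°C.
In kelvin: 510.3333 + 273.15 = 783.5 K.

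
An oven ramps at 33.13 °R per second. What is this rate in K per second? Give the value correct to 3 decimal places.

Since only a temperature interval is involved, the additive offset between the scales drops out.
A change of 1°R is a change of 5/9 K, so 33.13 × 5/9 = 18.406.

18.406 K/second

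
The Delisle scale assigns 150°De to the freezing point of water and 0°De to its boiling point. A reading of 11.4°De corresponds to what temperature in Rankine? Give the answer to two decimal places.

657.99°R

Linear interpolation between the fixed points: C = (11.4 - 150) × 100 / (0 - 150) = 92.4000°C.
Then 92.4000 × 1.8 + 491.67 = 657.99°R.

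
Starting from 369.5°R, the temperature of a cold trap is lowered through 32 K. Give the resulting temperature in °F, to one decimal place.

Initial temperature in Celsius: (369.5 - 491.67) × 5/9 = -67.8722°C.
The 32 K change is an interval; Kelvin and Celsius degrees are the same size, so ΔC = -32°C.
Final Celsius temperature: -67.8722 - 32.0000 = -99.8722°C.
In Fahrenheit: -99.8722 × 1.8 + 32 = -147.8°F.

-147.8°F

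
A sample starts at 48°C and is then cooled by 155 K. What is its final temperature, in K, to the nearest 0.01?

The 155 K change is an interval; Kelvin and Celsius degrees are the same size, so ΔC = -155°C.
Final Celsius temperature: 48.0000 - 155.0000 = -107.0000°C.
In kelvin: -107.0000 + 273.15 = 166.15 K.

166.15 K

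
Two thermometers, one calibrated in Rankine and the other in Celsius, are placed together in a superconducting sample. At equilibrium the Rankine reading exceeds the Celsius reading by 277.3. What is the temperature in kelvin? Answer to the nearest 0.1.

Let x be the Rankine reading; then the Celsius reading is 5/9·x - 273.15.
(5/9·x - 273.15) - x = -277.3  ⇒  (-4/9)·x = -4.15  ⇒  x = 9.3375°R.
In Celsius: (9.3375 - 491.67) × 5/9 = -267.9625°C.
In kelvin: -267.9625 + 273.15 = 5.2 K.

5.2 K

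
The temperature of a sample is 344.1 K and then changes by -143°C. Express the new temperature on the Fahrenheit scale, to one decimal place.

-97.7°F

Initial temperature in Celsius: 344.1 - 273.15 = 70.9500°C.
Final Celsius temperature: 70.9500 - 143.0000 = -72.0500°C.
In Fahrenheit: -72.0500 × 1.8 + 32 = -97.7°F.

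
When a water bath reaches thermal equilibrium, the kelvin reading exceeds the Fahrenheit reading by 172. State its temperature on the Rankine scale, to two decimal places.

Let x be the Fahrenheit reading; then the kelvin reading is 5/9·x + 255.372.
(5/9·x + 255.372) - x = 172  ⇒  (-4/9)·x = -83.3722  ⇒  x = 187.5875°F.
In Celsius: (187.5875 - 32) × 5/9 = 86.4375°C.
In Rankine: 86.4375 × 1.8 + 491.67 = 647.26°R.

647.26°R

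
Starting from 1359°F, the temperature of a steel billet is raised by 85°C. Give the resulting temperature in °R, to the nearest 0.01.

1971.67°R

Initial temperature in Celsius: (1359 - 32) × 5/9 = 737.2222°C.
Final Celsius temperature: 737.2222 + 85.0000 = 822.2222°C.
In Rankine: 822.2222 × 1.8 + 491.67 = 1971.67°R.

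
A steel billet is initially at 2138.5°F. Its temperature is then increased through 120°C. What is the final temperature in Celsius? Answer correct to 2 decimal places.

1290.28°C

Initial temperature in Celsius: (2138.5 - 32) × 5/9 = 1170.2778°C.
Final Celsius temperature: 1170.2778 + 120.0000 = 1290.2778°C.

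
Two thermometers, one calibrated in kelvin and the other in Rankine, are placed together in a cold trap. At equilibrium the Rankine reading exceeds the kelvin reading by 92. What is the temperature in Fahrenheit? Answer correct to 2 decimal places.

-252.67°F

Let x be the kelvin reading; then the Rankine reading is 1.8·x.
(1.8·x) - x = 92  ⇒  (0.8)·x = 92  ⇒  x = 115.0000 K.
In Celsius: 115 - 273.15 = -158.1500°C.
In Fahrenheit: -158.1500 × 1.8 + 32 = -252.67°F.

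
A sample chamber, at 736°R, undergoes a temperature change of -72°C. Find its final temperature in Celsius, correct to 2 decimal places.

Initial temperature in Celsius: (736 - 491.67) × 5/9 = 135.7389°C.
Final Celsius temperature: 135.7389 - 72.0000 = 63.7389°C.

63.74°C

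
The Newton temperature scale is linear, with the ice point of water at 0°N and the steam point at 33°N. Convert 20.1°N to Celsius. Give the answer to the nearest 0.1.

Linear interpolation between the fixed points: C = (20.1 - 0) × 100 / (33 - 0) = 60.9091°C.

60.9°C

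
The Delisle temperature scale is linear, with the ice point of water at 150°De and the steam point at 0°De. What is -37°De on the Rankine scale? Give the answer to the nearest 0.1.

Linear interpolation between the fixed points: C = (-37 - 150) × 100 / (0 - 150) = 124.6667°C.
Then 124.6667 × 1.8 + 491.67 = 716.1°R.

716.1°R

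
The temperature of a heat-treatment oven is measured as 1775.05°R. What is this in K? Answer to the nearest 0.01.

In Celsius: (1775.05 - 491.67) × 5/9 = 712.9889°C.
In kelvin: 712.9889 + 273.15 = 986.14 K.

986.14 K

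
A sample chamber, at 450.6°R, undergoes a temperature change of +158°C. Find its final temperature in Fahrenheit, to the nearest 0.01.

275.33°F

Initial temperature in Celsius: (450.6 - 491.67) × 5/9 = -22.8167°C.
Final Celsius temperature: -22.8167 + 158.0000 = 135.1833°C.
In Fahrenheit: 135.1833 × 1.8 + 32 = 275.33°F.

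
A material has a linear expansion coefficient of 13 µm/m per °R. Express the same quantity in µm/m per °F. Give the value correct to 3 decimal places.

13.000 µm/m per °F

Since only a temperature interval is involved, the additive offset between the scales drops out.
A change of 1°F is a change of 1°R, so per °F the value is 13 × 1 = 13.000.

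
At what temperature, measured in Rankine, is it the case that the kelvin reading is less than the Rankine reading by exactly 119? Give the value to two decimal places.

Let R be the Rankine reading. The kelvin reading is K = 5/9·R.
Require K - R = -119: (-4/9)·R = -119.
R = (-119) / (-4/9) = 267.75.

267.75°R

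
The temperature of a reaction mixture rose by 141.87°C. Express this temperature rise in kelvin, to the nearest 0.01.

Celsius and kelvin degrees are the same size, so the interval is unchanged: 141.87.

141.87 K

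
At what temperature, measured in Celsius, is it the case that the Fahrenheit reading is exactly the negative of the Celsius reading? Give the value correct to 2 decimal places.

-11.43°C

Let C be the Celsius reading. The Fahrenheit reading is F = 1.8·C + 32.
Require F = -1·C: 1.8·C + 32 = -1·C.
(2.8)·C = -32  ⇒  C = -11.43.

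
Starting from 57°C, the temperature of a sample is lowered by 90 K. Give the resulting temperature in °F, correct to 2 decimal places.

The 90 K change is an interval; Kelvin and Celsius degrees are the same size, so ΔC = -90°C.
Final Celsius temperature: 57.0000 - 90.0000 = -33.0000°C.
In Fahrenheit: -33.0000 × 1.8 + 32 = -27.40°F.

-27.40°F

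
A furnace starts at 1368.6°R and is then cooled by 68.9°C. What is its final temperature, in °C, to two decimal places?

418.28°C

Initial temperature in Celsius: (1368.6 - 491.67) × 5/9 = 487.1833°C.
Final Celsius temperature: 487.1833 - 68.9000 = 418.2833°C.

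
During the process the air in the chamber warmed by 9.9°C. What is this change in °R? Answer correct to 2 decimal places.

Only the scale ratio 1.8 matters for a change in temperature.
9.9 × 1.8 = 17.82.

17.82°R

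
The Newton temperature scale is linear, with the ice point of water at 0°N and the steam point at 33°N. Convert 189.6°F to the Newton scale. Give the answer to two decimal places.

28.89°N

First in Celsius: (189.6 - 32) × 5/9 = 87.5556°C.
Linearly onto the Newton scale: 0 + (87.5556 / 100) × (33 - 0) = 28.89°N.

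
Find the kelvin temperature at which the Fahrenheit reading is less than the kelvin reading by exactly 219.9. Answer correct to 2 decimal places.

299.71 K

Let K be the kelvin reading. The Fahrenheit reading is F = 1.8·K - 459.67.
Require F - K = -219.9: (0.8)·K - 459.67 = -219.9.
K = (-219.9 + 459.67) / (0.8) = 299.71.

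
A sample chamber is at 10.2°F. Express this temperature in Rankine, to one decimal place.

469.9°R

In Celsius: (10.2 - 32) × 5/9 = -12.1111°C.
In Rankine: -12.1111 × 1.8 + 491.67 = 469.9°R.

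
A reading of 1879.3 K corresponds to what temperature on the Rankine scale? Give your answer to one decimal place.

3382.7°R

In Celsius: 1879.3 - 273.15 = 1606.1500°C.
In Rankine: 1606.1500 × 1.8 + 491.67 = 3382.7°R.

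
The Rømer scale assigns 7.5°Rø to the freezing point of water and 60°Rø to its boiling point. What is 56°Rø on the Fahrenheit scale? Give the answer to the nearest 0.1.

198.3°F

Linear interpolation between the fixed points: C = (56 - 7.5) × 100 / (60 - 7.5) = 92.3810°C.
Then 92.3810 × 1.8 + 32 = 198.3°F.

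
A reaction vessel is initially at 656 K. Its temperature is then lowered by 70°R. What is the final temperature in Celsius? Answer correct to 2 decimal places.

343.96°C

Initial temperature in Celsius: 656 - 273.15 = 382.8500°C.
The 70°R change is an interval, so only the factor 5/9 applies: -70 × 5/9 = -38.8889°C.
Final Celsius temperature: 382.8500 - 38.8889 = 343.9611°C.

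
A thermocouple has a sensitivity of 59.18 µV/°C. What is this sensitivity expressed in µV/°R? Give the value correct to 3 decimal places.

The quantity depends on a temperature interval, so only the ratio of degree sizes applies; the offset between the scales is irrelevant.
A change of 1°R is a change of 5/9°C, so per °R the value is 59.18 × 5/9 = 32.878.

32.878 µV/°R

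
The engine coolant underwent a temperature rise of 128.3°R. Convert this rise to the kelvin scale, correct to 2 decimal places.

71.28 K

An interval of 1°R corresponds to 5/9 K.
128.3 × 5/9 = 71.28.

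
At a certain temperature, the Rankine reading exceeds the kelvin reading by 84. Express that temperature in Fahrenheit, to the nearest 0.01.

Let x be the Rankine reading; then the kelvin reading is 5/9·x.
(5/9·x) - x = -84  ⇒  (-4/9)·x = -84  ⇒  x = 189.0000°R.
In Celsius: (189 - 491.67) × 5/9 = -168.1500°C.
In Fahrenheit: -168.1500 × 1.8 + 32 = -270.67°F.

-270.67°F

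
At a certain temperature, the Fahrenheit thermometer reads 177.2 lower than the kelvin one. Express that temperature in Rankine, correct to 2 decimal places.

635.56°R

Let x be the kelvin reading; then the Fahrenheit reading is 1.8·x - 459.67.
(1.8·x - 459.67) - x = -177.2  ⇒  (0.8)·x = 282.47  ⇒  x = 353.0875 K.
In Celsius: 353.0875 - 273.15 = 79.9375°C.
In Rankine: 79.9375 × 1.8 + 491.67 = 635.56°R.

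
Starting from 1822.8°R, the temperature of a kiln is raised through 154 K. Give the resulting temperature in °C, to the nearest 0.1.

Initial temperature in Celsius: (1822.8 - 491.67) × 5/9 = 739.5167°C.
The 154 K change is an interval; Kelvin and Celsius degrees are the same size, so ΔC = +154°C.
Final Celsius temperature: 739.5167 + 154.0000 = 893.5167°C.

893.5°C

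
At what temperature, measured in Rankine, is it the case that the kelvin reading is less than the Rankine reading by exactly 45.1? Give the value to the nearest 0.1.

Let R be the Rankine reading. The kelvin reading is K = 5/9·R.
Require K - R = -45.1: (-4/9)·R = -45.1.
R = (-45.1) / (-4/9) = 101.5.

101.5°R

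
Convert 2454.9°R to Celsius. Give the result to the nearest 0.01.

1090.68°C

In Celsius: (2454.9 - 491.67) × 5/9 = 1090.6833°C.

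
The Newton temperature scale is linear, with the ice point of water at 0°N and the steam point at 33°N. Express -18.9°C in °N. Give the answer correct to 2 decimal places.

-6.24°N

Linearly onto the Newton scale: 0 + (-18.9000 / 100) × (33 - 0) = -6.24°N.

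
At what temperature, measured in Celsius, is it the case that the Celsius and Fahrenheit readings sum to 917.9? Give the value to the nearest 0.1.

Let C be the Celsius reading. The Fahrenheit reading is F = 1.8·C + 32.
Require C + F = 917.9: (2.8)·C + 32 = 917.9.
C = (917.9 - 32) / (2.8) = 316.4.

316.4°C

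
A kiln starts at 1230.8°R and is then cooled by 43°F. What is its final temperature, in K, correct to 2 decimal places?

659.89 K

Initial temperature in Celsius: (1230.8 - 491.67) × 5/9 = 410.6278°C.
The 43°F change is an interval, so only the factor 5/9 applies: -43 × 5/9 = -23.8889°C.
Final Celsius temperature: 410.6278 - 23.8889 = 386.7389°C.
In kelvin: 386.7389 + 273.15 = 659.89 K.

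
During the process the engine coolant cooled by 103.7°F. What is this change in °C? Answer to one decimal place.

57.6°C

An interval of 1°F corresponds to 5/9°C.
103.7 × 5/9 = 57.6.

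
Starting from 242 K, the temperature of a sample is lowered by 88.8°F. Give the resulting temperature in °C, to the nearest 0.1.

Initial temperature in Celsius: 242 - 273.15 = -31.1500°C.
The 88.8°F change is an interval, so only the factor 5/9 applies: -88.8 × 5/9 = -49.3333°C.
Final Celsius temperature: -31.1500 - 49.3333 = -80.4833°C.

-80.5°C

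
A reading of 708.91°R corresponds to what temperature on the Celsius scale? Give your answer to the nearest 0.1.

In Celsius: (708.91 - 491.67) × 5/9 = 120.6889°C.

120.7°C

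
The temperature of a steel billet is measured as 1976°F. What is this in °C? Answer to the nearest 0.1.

In Celsius: (1976 - 32) × 5/9 = 1080.0000°C.

1080.0°C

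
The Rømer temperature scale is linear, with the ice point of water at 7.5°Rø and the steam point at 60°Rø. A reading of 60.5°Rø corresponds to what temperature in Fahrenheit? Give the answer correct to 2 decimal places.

Linear interpolation between the fixed points: C = (60.5 - 7.5) × 100 / (60 - 7.5) = 100.9524°C.
Then 100.9524 × 1.8 + 32 = 213.71°F.

213.71°F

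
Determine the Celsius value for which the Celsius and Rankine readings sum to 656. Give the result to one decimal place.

58.7°C

Let C be the Celsius reading. The Rankine reading is R = 1.8·C + 491.67.
Require C + R = 656: (2.8)·C + 491.67 = 656.
C = (656 - 491.67) / (2.8) = 58.7.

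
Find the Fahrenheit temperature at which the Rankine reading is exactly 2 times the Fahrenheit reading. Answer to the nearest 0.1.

459.7°F

Let F be the Fahrenheit reading. The Rankine reading is R = 1·F + 459.67.
Require R = 2·F: 1·F + 459.67 = 2·F.
(-1)·F = -459.67  ⇒  F = 459.7.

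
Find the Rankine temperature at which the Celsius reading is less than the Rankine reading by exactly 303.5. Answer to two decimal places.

68.29°R

Let R be the Rankine reading. The Celsius reading is C = 5/9·R - 273.15.
Require C - R = -303.5: (-4/9)·R - 273.15 = -303.5.
R = (-303.5 + 273.15) / (-4/9) = 68.29.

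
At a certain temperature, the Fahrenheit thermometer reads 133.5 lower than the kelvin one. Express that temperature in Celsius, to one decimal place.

Let x be the kelvin reading; then the Fahrenheit reading is 1.8·x - 459.67.
(1.8·x - 459.67) - x = -133.5  ⇒  (0.8)·x = 326.17  ⇒  x = 407.7125 K.
In Celsius: 407.7125 - 273.15 = 134.6°C.

134.6°C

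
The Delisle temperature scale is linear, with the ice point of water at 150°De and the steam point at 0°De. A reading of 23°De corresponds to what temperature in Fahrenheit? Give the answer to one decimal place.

184.4°F

Linear interpolation between the fixed points: C = (23 - 150) × 100 / (0 - 150) = 84.6667°C.
Then 84.6667 × 1.8 + 32 = 184.4°F.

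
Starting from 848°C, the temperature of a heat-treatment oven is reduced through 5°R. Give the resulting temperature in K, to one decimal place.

1118.4 K

The 5°R change is an interval, so only the factor 5/9 applies: -5 × 5/9 = -2.7778°C.
Final Celsius temperature: 848.0000 - 2.7778 = 845.2222°C.
In kelvin: 845.2222 + 273.15 = 1118.4 K.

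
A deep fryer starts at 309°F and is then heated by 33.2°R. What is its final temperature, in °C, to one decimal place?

Initial temperature in Celsius: (309 - 32) × 5/9 = 153.8889°C.
The 33.2°R change is an interval, so only the factor 5/9 applies: +33.2 × 5/9 = +18.4444°C.
Final Celsius temperature: 153.8889 + 18.4444 = 172.3333°C.

172.3°C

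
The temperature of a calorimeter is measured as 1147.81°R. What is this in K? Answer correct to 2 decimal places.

637.67 K

In Celsius: (1147.81 - 491.67) × 5/9 = 364.5222°C.
In kelvin: 364.5222 + 273.15 = 637.67 K.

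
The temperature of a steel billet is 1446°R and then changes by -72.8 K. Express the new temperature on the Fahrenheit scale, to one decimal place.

Initial temperature in Celsius: (1446 - 491.67) × 5/9 = 530.1833°C.
The 72.8 K change is an interval; Kelvin and Celsius degrees are the same size, so ΔC = -72.8°C.
Final Celsius temperature: 530.1833 - 72.8000 = 457.3833°C.
In Fahrenheit: 457.3833 × 1.8 + 32 = 855.3°F.

855.3°F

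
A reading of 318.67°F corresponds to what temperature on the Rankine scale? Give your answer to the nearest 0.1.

In Celsius: (318.67 - 32) × 5/9 = 159.2611°C.
In Rankine: 159.2611 × 1.8 + 491.67 = 778.3°R.

778.3°R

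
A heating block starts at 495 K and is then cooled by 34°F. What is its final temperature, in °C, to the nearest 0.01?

202.96°C

Initial temperature in Celsius: 495 - 273.15 = 221.8500°C.
The 34°F change is an interval, so only the factor 5/9 applies: -34 × 5/9 = -18.8889°C.
Final Celsius temperature: 221.8500 - 18.8889 = 202.9611°C.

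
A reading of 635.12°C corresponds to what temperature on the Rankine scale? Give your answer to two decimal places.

1634.89°R

In Rankine: 635.1200 × 1.8 + 491.67 = 1634.89°R.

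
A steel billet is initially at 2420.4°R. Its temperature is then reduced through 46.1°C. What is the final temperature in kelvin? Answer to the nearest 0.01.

1298.57 K

Initial temperature in Celsius: (2420.4 - 491.67) × 5/9 = 1071.5167°C.
Final Celsius temperature: 1071.5167 - 46.1000 = 1025.4167°C.
In kelvin: 1025.4167 + 273.15 = 1298.57 K.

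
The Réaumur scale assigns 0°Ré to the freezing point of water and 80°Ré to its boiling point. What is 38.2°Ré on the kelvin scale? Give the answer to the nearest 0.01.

320.90 K

Linear interpolation between the fixed points: C = (38.2 - 0) × 100 / (80 - 0) = 47.7500°C.
Then 47.7500 + 273.15 = 320.90 K.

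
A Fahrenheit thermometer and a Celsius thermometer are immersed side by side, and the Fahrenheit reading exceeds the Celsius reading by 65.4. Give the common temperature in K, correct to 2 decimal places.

314.90 K

Let x be the Fahrenheit reading; then the Celsius reading is 5/9·x - 17.7778.
(5/9·x - 17.7778) - x = -65.4  ⇒  (-4/9)·x = -47.6222  ⇒  x = 107.1500°F.
In Celsius: (107.15 - 32) × 5/9 = 41.7500°C.
In kelvin: 41.7500 + 273.15 = 314.90 K.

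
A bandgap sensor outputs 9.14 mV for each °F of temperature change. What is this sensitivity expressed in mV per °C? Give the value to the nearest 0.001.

The quantity depends on a temperature interval, so only the ratio of degree sizes applies; the offset between the scales is irrelevant.
A change of 1°C is a change of 1.8°F, so per °C the value is 9.14 × 1.8 = 16.452.

16.452 mV per °C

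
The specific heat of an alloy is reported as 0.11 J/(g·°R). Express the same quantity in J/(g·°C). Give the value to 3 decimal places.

The quantity depends on a temperature interval, so only the ratio of degree sizes applies; the offset between the scales is irrelevant.
A change of 1°C is a change of 1.8°R, so per °C the value is 0.11 × 1.8 = 0.198.

0.198 J/(g·°C)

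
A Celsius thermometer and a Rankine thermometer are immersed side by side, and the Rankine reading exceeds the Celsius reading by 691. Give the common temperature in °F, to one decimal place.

Let x be the Celsius reading; then the Rankine reading is 1.8·x + 491.67.
(1.8·x + 491.67) - x = 691  ⇒  (0.8)·x = 199.33  ⇒  x = 249.1625°C.
In Fahrenheit: 249.1625 × 1.8 + 32 = 480.5°F.

480.5°F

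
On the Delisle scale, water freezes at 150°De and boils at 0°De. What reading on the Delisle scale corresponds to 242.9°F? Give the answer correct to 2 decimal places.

First in Celsius: (242.9 - 32) × 5/9 = 117.1667°C.
Linearly onto the Delisle scale: 150 + (117.1667 / 100) × (0 - 150) = -25.75°De.

-25.75°De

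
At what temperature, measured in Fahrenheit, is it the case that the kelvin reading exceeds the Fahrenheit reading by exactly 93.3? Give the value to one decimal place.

364.7°F

Let F be the Fahrenheit reading. The kelvin reading is K = 5/9·F + 255.372.
Require K - F = 93.3: (-4/9)·F + 255.372 = 93.3.
F = (93.3 - 255.372) / (-4/9) = 364.7.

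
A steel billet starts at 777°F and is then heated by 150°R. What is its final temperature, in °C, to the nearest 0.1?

Initial temperature in Celsius: (777 - 32) × 5/9 = 413.8889°C.
The 150°R change is an interval, so only the factor 5/9 applies: +150 × 5/9 = +83.3333°C.
Final Celsius temperature: 413.8889 + 83.3333 = 497.2222°C.

497.2°C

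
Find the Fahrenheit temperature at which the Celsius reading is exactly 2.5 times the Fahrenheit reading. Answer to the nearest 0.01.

Let F be the Fahrenheit reading. The Celsius reading is C = 5/9·F - 17.7778.
Require C = 2.5·F: 5/9·F - 17.7778 = 2.5·F.
(-35/18)·F = 17.7778  ⇒  F = -9.14.

-9.14°F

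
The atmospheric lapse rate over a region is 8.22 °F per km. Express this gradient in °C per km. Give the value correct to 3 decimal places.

4.567 °C/km

Since only a temperature interval is involved, the additive offset between the scales drops out.
A change of 1°F is a change of 5/9°C, so 8.22 × 5/9 = 4.567.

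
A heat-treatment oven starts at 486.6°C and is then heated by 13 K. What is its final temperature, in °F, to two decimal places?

The 13 K change is an interval; Kelvin and Celsius degrees are the same size, so ΔC = +13°C.
Final Celsius temperature: 486.6000 + 13.0000 = 499.6000°C.
In Fahrenheit: 499.6000 × 1.8 + 32 = 931.28°F.

931.28°F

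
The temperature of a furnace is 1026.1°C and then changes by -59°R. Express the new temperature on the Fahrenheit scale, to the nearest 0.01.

1819.98°F

The 59°R change is an interval, so only the factor 5/9 applies: -59 × 5/9 = -32.7778°C.
Final Celsius temperature: 1026.1000 - 32.7778 = 993.3222°C.
In Fahrenheit: 993.3222 × 1.8 + 32 = 1819.98°F.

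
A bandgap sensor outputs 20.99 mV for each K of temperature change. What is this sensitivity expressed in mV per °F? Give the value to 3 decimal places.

The quantity depends on a temperature interval, so only the ratio of degree sizes applies; the offset between the scales is irrelevant.
A change of 1°F is a change of 5/9 K, so per °F the value is 20.99 × 5/9 = 11.661.

11.661 mV per °F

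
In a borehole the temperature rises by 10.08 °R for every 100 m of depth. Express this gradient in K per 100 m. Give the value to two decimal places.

5.60 K/100 m

The quantity depends on a temperature interval, so only the ratio of degree sizes applies; the offset between the scales is irrelevant.
A change of 1°R is a change of 5/9 K, so 10.08 × 5/9 = 5.60.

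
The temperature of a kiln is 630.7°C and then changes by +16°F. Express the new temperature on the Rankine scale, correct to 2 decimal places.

1642.93°R

The 16°F change is an interval, so only the factor 5/9 applies: +16 × 5/9 = +8.8889°C.
Final Celsius temperature: 630.7000 + 8.8889 = 639.5889°C.
In Rankine: 639.5889 × 1.8 + 491.67 = 1642.93°R.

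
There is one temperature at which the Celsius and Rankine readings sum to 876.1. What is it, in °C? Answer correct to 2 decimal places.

Let C be the Celsius reading. The Rankine reading is R = 1.8·C + 491.67.
Require C + R = 876.1: (2.8)·C + 491.67 = 876.1.
C = (876.1 - 491.67) / (2.8) = 137.30.

137.30°C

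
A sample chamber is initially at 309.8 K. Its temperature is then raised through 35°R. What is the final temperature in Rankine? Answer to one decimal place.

Initial temperature in Celsius: 309.8 - 273.15 = 36.6500°C.
The 35°R change is an interval, so only the factor 5/9 applies: +35 × 5/9 = +19.4444°C.
Final Celsius temperature: 36.6500 + 19.4444 = 56.0944°C.
In Rankine: 56.0944 × 1.8 + 491.67 = 592.6°R.

592.6°R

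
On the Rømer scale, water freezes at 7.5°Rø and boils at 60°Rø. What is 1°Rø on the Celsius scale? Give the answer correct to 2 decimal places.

-12.38°C

Linear interpolation between the fixed points: C = (1 - 7.5) × 100 / (60 - 7.5) = -12.3810°C.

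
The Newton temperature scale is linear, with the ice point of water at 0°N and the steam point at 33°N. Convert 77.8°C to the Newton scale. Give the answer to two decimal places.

Linearly onto the Newton scale: 0 + (77.8000 / 100) × (33 - 0) = 25.67°N.

25.67°N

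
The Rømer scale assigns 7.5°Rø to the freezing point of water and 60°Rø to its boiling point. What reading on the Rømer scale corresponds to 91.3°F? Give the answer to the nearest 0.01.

24.80°Rø

First in Celsius: (91.3 - 32) × 5/9 = 32.9444°C.
Linearly onto the Rømer scale: 7.5 + (32.9444 / 100) × (60 - 7.5) = 24.80°Rø.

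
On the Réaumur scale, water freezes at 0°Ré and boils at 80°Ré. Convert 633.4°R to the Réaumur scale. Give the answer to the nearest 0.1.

First in Celsius: (633.4 - 491.67) × 5/9 = 78.7389°C.
Linearly onto the Réaumur scale: 0 + (78.7389 / 100) × (80 - 0) = 63.0°Ré.

63.0°Ré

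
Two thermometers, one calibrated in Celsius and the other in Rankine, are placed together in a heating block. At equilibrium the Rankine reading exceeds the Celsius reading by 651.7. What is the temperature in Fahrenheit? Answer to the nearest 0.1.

Let x be the Celsius reading; then the Rankine reading is 1.8·x + 491.67.
(1.8·x + 491.67) - x = 651.7  ⇒  (0.8)·x = 160.03  ⇒  x = 200.0375°C.
In Fahrenheit: 200.0375 × 1.8 + 32 = 392.1°F.

392.1°F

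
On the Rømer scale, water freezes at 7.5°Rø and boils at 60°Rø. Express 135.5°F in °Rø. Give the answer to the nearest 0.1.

37.7°Rø

First in Celsius: (135.5 - 32) × 5/9 = 57.5000°C.
Linearly onto the Rømer scale: 7.5 + (57.5000 / 100) × (60 - 7.5) = 37.7°Rø.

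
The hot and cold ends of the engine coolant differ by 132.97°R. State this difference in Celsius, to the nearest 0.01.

Only the scale ratio 5/9 matters for a change in temperature.
132.97 × 5/9 = 73.87.

73.87°C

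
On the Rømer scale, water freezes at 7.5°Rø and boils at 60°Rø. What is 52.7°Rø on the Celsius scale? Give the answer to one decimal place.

Linear interpolation between the fixed points: C = (52.7 - 7.5) × 100 / (60 - 7.5) = 86.0952°C.

86.1°C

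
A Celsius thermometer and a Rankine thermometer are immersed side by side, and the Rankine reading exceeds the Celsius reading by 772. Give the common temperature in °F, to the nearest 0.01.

662.74°F

Let x be the Celsius reading; then the Rankine reading is 1.8·x + 491.67.
(1.8·x + 491.67) - x = 772  ⇒  (0.8)·x = 280.33  ⇒  x = 350.4125°C.
In Fahrenheit: 350.4125 × 1.8 + 32 = 662.74°F.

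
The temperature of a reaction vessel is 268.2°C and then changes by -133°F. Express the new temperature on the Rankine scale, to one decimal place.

The 133°F change is an interval, so only the factor 5/9 applies: -133 × 5/9 = -73.8889°C.
Final Celsius temperature: 268.2000 - 73.8889 = 194.3111°C.
In Rankine: 194.3111 × 1.8 + 491.67 = 841.4°R.

841.4°R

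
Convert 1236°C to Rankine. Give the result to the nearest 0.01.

In Rankine: 1236.0000 × 1.8 + 491.67 = 2716.47°R.

2716.47°R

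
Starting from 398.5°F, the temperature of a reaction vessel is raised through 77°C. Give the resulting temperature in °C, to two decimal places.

Initial temperature in Celsius: (398.5 - 32) × 5/9 = 203.6111°C.
Final Celsius temperature: 203.6111 + 77.0000 = 280.6111°C.

280.61°C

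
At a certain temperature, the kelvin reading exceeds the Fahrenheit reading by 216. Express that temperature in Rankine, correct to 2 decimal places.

Let x be the kelvin reading; then the Fahrenheit reading is 1.8·x - 459.67.
(1.8·x - 459.67) - x = -216  ⇒  (0.8)·x = 243.67  ⇒  x = 304.5875 K.
In Celsius: 304.5875 - 273.15 = 31.4375°C.
In Rankine: 31.4375 × 1.8 + 491.67 = 548.26°R.

548.26°R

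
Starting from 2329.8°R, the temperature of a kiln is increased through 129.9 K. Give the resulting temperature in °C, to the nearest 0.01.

1151.08°C

Initial temperature in Celsius: (2329.8 - 491.67) × 5/9 = 1021.1833°C.
The 129.9 K change is an interval; Kelvin and Celsius degrees are the same size, so ΔC = +129.9°C.
Final Celsius temperature: 1021.1833 + 129.9000 = 1151.0833°C.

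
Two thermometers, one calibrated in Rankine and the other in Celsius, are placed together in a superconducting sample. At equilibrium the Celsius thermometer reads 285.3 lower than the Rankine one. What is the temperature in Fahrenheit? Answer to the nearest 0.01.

Let x be the Rankine reading; then the Celsius reading is 5/9·x - 273.15.
(5/9·x - 273.15) - x = -285.3  ⇒  (-4/9)·x = -12.15  ⇒  x = 27.3375°R.
In Celsius: (27.3375 - 491.67) × 5/9 = -257.9625°C.
In Fahrenheit: -257.9625 × 1.8 + 32 = -432.33°F.

-432.33°F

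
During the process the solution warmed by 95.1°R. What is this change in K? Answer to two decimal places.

52.83 K

For a temperature interval the offset drops out; only the factor 5/9 applies.
95.1 × 5/9 = 52.83.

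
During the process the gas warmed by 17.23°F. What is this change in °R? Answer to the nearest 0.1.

Fahrenheit and Rankine degrees are the same size, so the interval is unchanged: 17.2.

17.2°R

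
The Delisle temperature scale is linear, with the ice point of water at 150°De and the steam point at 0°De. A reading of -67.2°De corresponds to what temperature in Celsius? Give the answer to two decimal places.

144.80°C

Linear interpolation between the fixed points: C = (-67.2 - 150) × 100 / (0 - 150) = 144.8000°C.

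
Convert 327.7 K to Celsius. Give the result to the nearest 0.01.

54.55°C

In Celsius: 327.7 - 273.15 = 54.5500°C.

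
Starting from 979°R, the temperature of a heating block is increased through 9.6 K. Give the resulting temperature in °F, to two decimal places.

Initial temperature in Celsius: (979 - 491.67) × 5/9 = 270.7389°C.
The 9.6 K change is an interval; Kelvin and Celsius degrees are the same size, so ΔC = +9.6°C.
Final Celsius temperature: 270.7389 + 9.6000 = 280.3389°C.
In Fahrenheit: 280.3389 × 1.8 + 32 = 536.61°F.

536.61°F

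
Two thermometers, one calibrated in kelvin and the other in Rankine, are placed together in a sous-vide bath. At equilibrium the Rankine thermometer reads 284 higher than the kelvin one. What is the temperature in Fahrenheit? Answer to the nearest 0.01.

Let x be the kelvin reading; then the Rankine reading is 1.8·x.
(1.8·x) - x = 284  ⇒  (0.8)·x = 284  ⇒  x = 355.0000 K.
In Celsius: 355 - 273.15 = 81.8500°C.
In Fahrenheit: 81.8500 × 1.8 + 32 = 179.33°F.

179.33°F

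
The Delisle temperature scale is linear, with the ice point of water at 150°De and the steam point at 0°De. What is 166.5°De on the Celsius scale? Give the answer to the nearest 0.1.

-11.0°C

Linear interpolation between the fixed points: C = (166.5 - 150) × 100 / (0 - 150) = -11.0000°C.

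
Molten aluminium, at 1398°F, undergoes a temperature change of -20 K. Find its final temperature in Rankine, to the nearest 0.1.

1821.7°R

Initial temperature in Celsius: (1398 - 32) × 5/9 = 758.8889°C.
The 20 K change is an interval; Kelvin and Celsius degrees are the same size, so ΔC = -20°C.
Final Celsius temperature: 758.8889 - 20.0000 = 738.8889°C.
In Rankine: 738.8889 × 1.8 + 491.67 = 1821.7°R.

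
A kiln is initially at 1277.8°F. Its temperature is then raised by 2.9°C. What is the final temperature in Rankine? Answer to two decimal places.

Initial temperature in Celsius: (1277.8 - 32) × 5/9 = 692.1111°C.
Final Celsius temperature: 692.1111 + 2.9000 = 695.0111°C.
In Rankine: 695.0111 × 1.8 + 491.67 = 1742.69°R.

1742.69°R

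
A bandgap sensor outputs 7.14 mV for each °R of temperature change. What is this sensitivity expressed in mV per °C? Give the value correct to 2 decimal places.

12.85 mV per °C

The quantity depends on a temperature interval, so only the ratio of degree sizes applies; the offset between the scales is irrelevant.
A change of 1°C is a change of 1.8°R, so per °C the value is 7.14 × 1.8 = 12.85.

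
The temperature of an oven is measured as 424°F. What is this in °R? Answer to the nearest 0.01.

In Celsius: (424 - 32) × 5/9 = 217.7778°C.
In Rankine: 217.7778 × 1.8 + 491.67 = 883.67°R.

883.67°R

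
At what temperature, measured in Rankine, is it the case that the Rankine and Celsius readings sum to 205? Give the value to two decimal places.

Let R be the Rankine reading. The Celsius reading is C = 5/9·R - 273.15.
Require R + C = 205: (14/9)·R - 273.15 = 205.
R = (205 + 273.15) / (14/9) = 307.38.

307.38°R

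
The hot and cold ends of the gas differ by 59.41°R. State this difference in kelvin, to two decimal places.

33.01 K

Only the scale ratio 5/9 matters for a change in temperature.
59.41 × 5/9 = 33.01.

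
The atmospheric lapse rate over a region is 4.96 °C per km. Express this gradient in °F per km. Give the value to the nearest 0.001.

8.928 °F/km

The quantity depends on a temperature interval, so only the ratio of degree sizes applies; the offset between the scales is irrelevant.
A change of 1°C is a change of 1.8°F, so 4.96 × 1.8 = 8.928.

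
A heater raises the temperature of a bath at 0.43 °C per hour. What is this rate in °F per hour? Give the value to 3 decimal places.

0.774 °F/hour

The quantity depends on a temperature interval, so only the ratio of degree sizes applies; the offset between the scales is irrelevant.
A change of 1°C is a change of 1.8°F, so 0.43 × 1.8 = 0.774.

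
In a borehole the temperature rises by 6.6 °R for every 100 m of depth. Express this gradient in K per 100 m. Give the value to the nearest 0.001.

3.667 K/100 m

Since only a temperature interval is involved, the additive offset between the scales drops out.
A change of 1°R is a change of 5/9 K, so 6.6 × 5/9 = 3.667.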